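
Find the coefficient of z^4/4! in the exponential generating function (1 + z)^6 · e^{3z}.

The EGF product rule gives c_4 = Σ_{k_1+k_2=4} C(4; k_1,k_2) · ∏ g_i(k_i), where (1+z)^6 gives the falling factorial (6)_k; e^{3z} gives (3)^k.
g_1(k) for k = 0…4: 1, 6, 30, 120, 360.
g_2(k) for k = 0…4: 1, 3, 9, 27, 81.
c_4 = Σ_k C(4,k)·g_1(k)·g_2(4−k) = 1·1·81 + 4·6·27 + 6·30·9 + 4·120·3 + 1·360·1 = 81 + 648 + 1620 + 1440 + 360 = 4149.

4149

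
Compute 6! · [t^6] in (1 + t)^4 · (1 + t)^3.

The EGF product rule gives c_6 = Σ_{k_1+k_2=6} C(6; k_1,k_2) · ∏ g_i(k_i), where (1+t)^4 gives the falling factorial (4)_k; (1+t)^3 gives the falling factorial (3)_k.
g_1(k) for k = 0…6: 1, 4, 12, 24, 24, 0, 0.
g_2(k) for k = 0…6: 1, 3, 6, 6, 0, 0, 0.
c_6 = Σ_k C(6,k)·g_1(k)·g_2(6−k) = 20·24·6 + 15·24·6 = 2880 + 2160 = 5040.

5040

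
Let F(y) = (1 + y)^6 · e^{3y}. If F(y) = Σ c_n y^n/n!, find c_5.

The EGF product rule gives c_5 = Σ_{k_1+k_2=5} C(5; k_1,k_2) · ∏ g_i(k_i), where (1+y)^6 gives the falling factorial (6)_k; e^{3y} gives (3)^k.
g_1(k) for k = 0…5: 1, 6, 30, 120, 360, 720.
g_2(k) for k = 0…5: 1, 3, 9, 27, 81, 243.
c_5 = Σ_k C(5,k)·g_1(k)·g_2(5−k) = 1·1·243 + 5·6·81 + 10·30·27 + 10·120·9 + 5·360·3 + 1·720·1 = 243 + 2430 + 8100 + 10800 + 5400 + 720 = 27693.

27693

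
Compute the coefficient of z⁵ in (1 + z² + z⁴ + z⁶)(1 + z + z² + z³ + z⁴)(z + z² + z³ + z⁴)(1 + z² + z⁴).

13

(1 + z² + z⁴ + z⁶) has coefficients 1,0,1,0,1,0 for degrees 0…5.
(1 + z + z² + z³ + z⁴) has coefficients 1,1,1,1,1,0 for degrees 0…5.
Multiplying by (z + z² + z³ + z⁴) gives running coefficients 0,1,2,3,4,4 for degrees 0…5.
Finally multiplying by (1 + z² + z⁴), the product of all factors after the first has coefficients 0,1,2,4,6,8 for degrees 0…5.
[z⁵] = 1·8 + 1·4 + 1·1 = 13.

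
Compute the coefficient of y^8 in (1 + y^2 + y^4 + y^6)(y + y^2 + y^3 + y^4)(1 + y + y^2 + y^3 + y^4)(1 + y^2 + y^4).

25

(1 + y^2 + y^4 + y^6) has coefficients 1,0,1,0,1,0,1 for degrees 0…6.
(y + y^2 + y^3 + y^4) has coefficients 0,1,1,1,1,0,0,0,0 for degrees 0…8.
Multiplying by (1 + y + y^2 + y^3 + y^4) gives running coefficients 0,1,2,3,4,4,3,2,1 for degrees 0…8.
Finally multiplying by (1 + y^2 + y^4), the product of all factors after the first has coefficients 0,1,2,4,6,8,9,9,8 for degrees 0…8.
[y^8] = 1·8 + 1·9 + 1·6 + 1·2 = 25.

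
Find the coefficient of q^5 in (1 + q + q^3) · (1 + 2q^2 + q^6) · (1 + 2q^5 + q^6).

4

(1 + q + q^3) has coefficients 1,1,0,1 for degrees 0…3.
(1 + 2q^2 + q^6) has coefficients 1,0,2,0,0,0 for degrees 0…5.
Finally multiplying by (1 + 2q^5 + q^6), the product of all factors after the first has coefficients 1,0,2,0,0,2 for degrees 0…5.
[q^5] = 1·2 + 1·0 + 1·2 = 4.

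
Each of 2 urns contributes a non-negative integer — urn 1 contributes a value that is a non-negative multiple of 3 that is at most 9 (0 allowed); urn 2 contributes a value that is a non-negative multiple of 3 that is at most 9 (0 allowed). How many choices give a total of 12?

The generating function for the choices is (1 + y^3 + y^6 + y^9)·(1 + y^3 + y^6 + y^9); the count is [y^12].
(1 + y^3 + y^6 + y^9) has coefficients 1,0,0,1,0,0,1,0,0,1 for degrees 0…9.
(1 + y^3 + y^6 + y^9) has coefficients 1,0,0,1,0,0,1,0,0,1,0,0,0 for degrees 0…12.
[y^12] = 1·0 + 1·1 + 1·1 + 1·1 = 3.

3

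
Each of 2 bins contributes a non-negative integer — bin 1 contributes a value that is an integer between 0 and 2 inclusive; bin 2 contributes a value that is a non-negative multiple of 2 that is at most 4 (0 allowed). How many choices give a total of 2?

2

The generating function for the choices is (1 + z + z^2)·(1 + z^2 + z^4); the count is [z^2].
(1 + z + z^2) has coefficients 1,1,1 for degrees 0…2.
(1 + z^2 + z^4) has coefficients 1,0,1 for degrees 0…2.
[z^2] = 1·1 + 1·0 + 1·1 = 2.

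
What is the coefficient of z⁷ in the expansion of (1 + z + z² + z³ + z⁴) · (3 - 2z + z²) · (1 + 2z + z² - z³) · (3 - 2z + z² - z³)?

-5

(1 + z + z² + z³ + z⁴) has coefficients 1,1,1,1,1 for degrees 0…4.
(3 - 2z + z²) has coefficients 3,-2,1,0,0,0,0,0 for degrees 0…7.
Multiplying by (1 + 2z + z² - z³) gives running coefficients 3,4,0,-3,3,-1,0,0 for degrees 0…7.
Finally multiplying by (3 - 2z + z² - z³), the product of all factors after the first has coefficients 9,6,-5,-8,11,-12,8,-4 for degrees 0…7.
[z⁷] = 1·(-4) + 1·8 + 1·(-12) + 1·11 + 1·(-8) = -5.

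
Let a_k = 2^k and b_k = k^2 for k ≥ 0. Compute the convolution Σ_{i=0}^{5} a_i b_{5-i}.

The convolution is the t^5 coefficient of A(t)B(t).
Σ = 1·25 + 2·16 + 4·9 + 8·4 + 16·1 + 32·0 = 141.

141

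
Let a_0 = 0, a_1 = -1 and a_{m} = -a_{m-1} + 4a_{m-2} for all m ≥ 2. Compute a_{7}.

The ordinary generating function has denominator 1 + x - 4x^2.
Iterating the recurrence: a_0,…,a_{7} = 0, -1, 1, -5, 9, -29, 65, -181.

-181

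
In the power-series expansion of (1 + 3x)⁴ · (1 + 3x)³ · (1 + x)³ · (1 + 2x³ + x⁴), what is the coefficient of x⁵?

(1 + 3x)⁴ has coefficients 1,12,54,108,81 for degrees 0…4.
(1 + 3x)³ has coefficients 1,9,27,27,0,0 for degrees 0…5.
Multiplying by (1 + x)³ gives running coefficients 1,12,57,136,171,108 for degrees 0…5.
Finally multiplying by (1 + 2x³ + x⁴), the product of all factors after the first has coefficients 1,12,57,138,196,234 for degrees 0…5.
[x⁵] = 1·234 + 12·196 + 54·138 + 108·57 + 81·12 = 17166.

17166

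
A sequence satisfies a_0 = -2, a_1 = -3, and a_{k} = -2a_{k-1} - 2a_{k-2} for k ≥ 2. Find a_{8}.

-32

The ordinary generating function has denominator 1 + 2y + 2y^2.
Iterating the recurrence: a_0,…,a_{8} = -2, -3, 10, -14, 8, 12, -40, 56, -32.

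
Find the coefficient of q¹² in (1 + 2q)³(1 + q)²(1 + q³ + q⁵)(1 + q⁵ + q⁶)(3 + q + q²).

(1 + 2q)³ has coefficients 1,6,12,8 for degrees 0…3.
(1 + q)² has coefficients 1,2,1,0,0,0,0,0,0,0,0,0,0 for degrees 0…12.
Multiplying by (1 + q³ + q⁵) gives running coefficients 1,2,1,1,2,2,2,1,0,0,0,0,0 for degrees 0…12.
Multiplying by (1 + q⁵ + q⁶) gives running coefficients 1,2,1,1,2,3,5,4,2,3,4,4,3 for degrees 0…12.
Finally multiplying by (3 + q + q²), the product of all factors after the first has coefficients 3,7,6,6,8,12,20,20,15,15,17,19,17 for degrees 0…12.
[q¹²] = 1·17 + 6·19 + 12·17 + 8·15 = 455.

455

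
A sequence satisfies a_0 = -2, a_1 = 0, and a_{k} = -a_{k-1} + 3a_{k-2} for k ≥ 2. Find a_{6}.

-114

The ordinary generating function has denominator 1 + q - 3q^2.
Iterating the recurrence: a_0,…,a_{6} = -2, 0, -6, 6, -24, 42, -114.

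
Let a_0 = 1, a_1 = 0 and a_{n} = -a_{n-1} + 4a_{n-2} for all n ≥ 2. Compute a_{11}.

The ordinary generating function has denominator 1 + y - 4y^2.
Iterating the recurrence: a_0,…,a_{11} = 1, 0, 4, -4, 20, -36, 116, -260, 724, -1764, 4660, -11716.

-11716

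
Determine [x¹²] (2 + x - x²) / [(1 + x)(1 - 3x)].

885735

The denominator gives the recurrence a_n = 2a_(n−1) + 3a_(n−2) for n ≥ 3; the numerator fixes a_0 = 2, a_1 = 5, a_2 = 15.
Iterating: 2, 5, 15, 45, 135, 405, 1215, 3645, 10935, 32805, 98415, 295245, 885735, so a_12 = 885735.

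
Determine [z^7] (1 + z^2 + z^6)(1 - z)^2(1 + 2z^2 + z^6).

(1 + z^2 + z^6) has coefficients 1,0,1,0,0,0,1 for degrees 0…6.
(1 - z)^2 has coefficients 1,-2,1,0,0,0,0,0 for degrees 0…7.
Finally multiplying by (1 + 2z^2 + z^6), the product of all factors after the first has coefficients 1,-2,3,-4,2,0,1,-2 for degrees 0…7.
[z^7] = 1·(-2) + 1·0 + 1·(-2) = -4.

-4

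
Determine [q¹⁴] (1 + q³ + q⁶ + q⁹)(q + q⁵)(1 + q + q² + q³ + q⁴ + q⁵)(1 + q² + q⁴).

(1 + q³ + q⁶ + q⁹) has coefficients 1,0,0,1,0,0,1,0,0,1 for degrees 0…9.
(q + q⁵) has coefficients 0,1,0,0,0,1,0,0,0,0,0,0,0,0,0 for degrees 0…14.
Multiplying by (1 + q + q² + q³ + q⁴ + q⁵) gives running coefficients 0,1,1,1,1,2,2,1,1,1,1,0,0,0,0 for degrees 0…14.
Finally multiplying by (1 + q² + q⁴), the product of all factors after the first has coefficients 0,1,1,2,2,4,4,4,4,4,4,2,2,1,1 for degrees 0…14.
[q¹⁴] = 1·1 + 1·2 + 1·4 + 1·4 = 11.

11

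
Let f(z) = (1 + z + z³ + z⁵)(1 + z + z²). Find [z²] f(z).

(1 + z + z³ + z⁵) has coefficients 1,1,0 for degrees 0…2.
(1 + z + z²) has coefficients 1,1,1 for degrees 0…2.
[z²] = 1·1 + 1·1 = 2.

2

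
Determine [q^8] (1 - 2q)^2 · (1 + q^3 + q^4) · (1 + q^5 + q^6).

5

(1 - 2q)^2 has coefficients 1,-4,4 for degrees 0…2.
(1 + q^3 + q^4) has coefficients 1,0,0,1,1,0,0,0,0 for degrees 0…8.
Finally multiplying by (1 + q^5 + q^6), the product of all factors after the first has coefficients 1,0,0,1,1,1,1,0,1 for degrees 0…8.
[q^8] = 1·1 − 4·0 + 4·1 = 5.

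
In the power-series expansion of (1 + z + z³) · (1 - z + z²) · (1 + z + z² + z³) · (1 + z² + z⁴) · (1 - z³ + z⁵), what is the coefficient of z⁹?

1

(1 + z + z³) has coefficients 1,1,0,1 for degrees 0…3.
(1 - z + z²) has coefficients 1,-1,1,0,0,0,0,0,0,0 for degrees 0…9.
Multiplying by (1 + z + z² + z³) gives running coefficients 1,0,1,1,0,1,0,0,0,0 for degrees 0…9.
Multiplying by (1 + z² + z⁴) gives running coefficients 1,0,2,1,2,2,1,2,0,1 for degrees 0…9.
Finally multiplying by (1 - z³ + z⁵), the product of all factors after the first has coefficients 1,0,2,0,2,1,0,2,-1,2 for degrees 0…9.
[z⁹] = 1·2 + 1·(-1) + 1·0 = 1.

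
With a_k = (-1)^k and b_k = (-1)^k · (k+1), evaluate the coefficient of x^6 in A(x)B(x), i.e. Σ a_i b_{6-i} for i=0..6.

The convolution is the x^6 coefficient of A(x)B(x).
Σ = 1·7 − 1·(-6) + 1·5 − 1·(-4) + 1·3 − 1·(-2) + 1·1 = 28.

28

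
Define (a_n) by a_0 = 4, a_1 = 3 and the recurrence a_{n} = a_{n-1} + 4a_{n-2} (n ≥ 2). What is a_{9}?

10551

The ordinary generating function has denominator 1 - q - 4q^2.
Iterating the recurrence: a_0,…,a_{9} = 4, 3, 19, 31, 107, 231, 659, 1583, 4219, 10551.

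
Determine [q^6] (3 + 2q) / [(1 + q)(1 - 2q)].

The denominator gives the recurrence a_n = a_(n−1) + 2a_(n−2) for n ≥ 3; the numerator fixes a_0 = 3, a_1 = 5, a_2 = 11.
Iterating: 3, 5, 11, 21, 43, 85, 171, so a_6 = 171.

171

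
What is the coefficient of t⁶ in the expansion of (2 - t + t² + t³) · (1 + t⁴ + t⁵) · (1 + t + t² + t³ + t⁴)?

(2 - t + t² + t³) has coefficients 2,-1,1,1 for degrees 0…3.
(1 + t⁴ + t⁵) has coefficients 1,0,0,0,1,1,0 for degrees 0…6.
Finally multiplying by (1 + t + t² + t³ + t⁴), the product of all factors after the first has coefficients 1,1,1,1,2,2,2 for degrees 0…6.
[t⁶] = 2·2 − 1·2 + 1·2 + 1·1 = 5.

5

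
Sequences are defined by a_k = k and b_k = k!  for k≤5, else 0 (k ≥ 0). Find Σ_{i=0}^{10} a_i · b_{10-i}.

821

This is [x^10] in the product of the two ordinary generating functions.
Σ = 0·0 + 1·0 + 2·0 + 3·0 + 4·0 + 5·120 + 6·24 + 7·6 + 8·2 + 9·1 + 10·1 = 821.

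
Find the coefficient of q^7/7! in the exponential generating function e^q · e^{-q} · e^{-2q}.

-128

The EGF product rule gives c_7 = Σ_{k_1+k_2+k_3=7} C(7; k_1,k_2,k_3) · ∏ g_i(k_i), where e^q gives (1)^k; e^{-q} gives (-1)^k; e^{-2q} gives (-2)^k.
g_1(k) for k = 0…7: 1, 1, 1, 1, 1, 1, 1, 1.
g_2(k) for k = 0…7: 1, -1, 1, -1, 1, -1, 1, -1.
g_3(k) for k = 0…7: 1, -2, 4, -8, 16, -32, 64, -128.
First combine the last two factors: h(k) = Σ_j C(k,j)·g_2(j)·g_3(k−j) for k = 0…7: 1, -3, 9, -27, 81, -243, 729, -2187.
c_7 = Σ_k C(7,k)·g_1(k)·h(7−k) = 1·1·(-2187) + 7·1·729 + 21·1·(-243) + 35·1·81 + 35·1·(-27) + 21·1·9 + 7·1·(-3) + 1·1·1 = −2187 + 5103 − 5103 + 2835 − 945 + 189 − 21 + 1 = -128.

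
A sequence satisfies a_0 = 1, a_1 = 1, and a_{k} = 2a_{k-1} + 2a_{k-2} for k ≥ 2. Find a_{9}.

4240

The ordinary generating function has denominator 1 - 2x - 2x^2.
Iterating the recurrence: a_0,…,a_{9} = 1, 1, 4, 10, 28, 76, 208, 568, 1552, 4240.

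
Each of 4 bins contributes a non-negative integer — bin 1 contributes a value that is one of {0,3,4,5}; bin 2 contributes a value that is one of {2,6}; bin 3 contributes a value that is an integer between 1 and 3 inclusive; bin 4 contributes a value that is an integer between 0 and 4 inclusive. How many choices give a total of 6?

4

The generating function for the choices is (1 + t^3 + t^4 + t^5)·(t^2 + t^6)·(t + t^2 + t^3)·(1 + t + t^2 + t^3 + t^4); the count is [t^6].
(1 + t^3 + t^4 + t^5) has coefficients 1,0,0,1,1,1 for degrees 0…5.
(t^2 + t^6) has coefficients 0,0,1,0,0,0,1 for degrees 0…6.
Multiplying by (t + t^2 + t^3) gives running coefficients 0,0,0,1,1,1,0 for degrees 0…6.
Finally multiplying by (1 + t + t^2 + t^3 + t^4), the product of all factors after the first has coefficients 0,0,0,1,2,3,3 for degrees 0…6.
[t^6] = 1·3 + 1·1 + 1·0 + 1·0 = 4.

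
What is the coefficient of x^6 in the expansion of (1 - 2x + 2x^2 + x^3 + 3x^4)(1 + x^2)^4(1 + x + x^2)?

(1 - 2x + 2x^2 + x^3 + 3x^4) has coefficients 1,-2,2,1,3 for degrees 0…4.
(1 + x^2)^4 has coefficients 1,0,4,0,6,0,4 for degrees 0…6.
Finally multiplying by (1 + x + x^2), the product of all factors after the first has coefficients 1,1,5,4,10,6,10 for degrees 0…6.
[x^6] = 1·10 − 2·6 + 2·10 + 1·4 + 3·5 = 37.

37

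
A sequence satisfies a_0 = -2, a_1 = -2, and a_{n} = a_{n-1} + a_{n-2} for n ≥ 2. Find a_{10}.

-178

The ordinary generating function has denominator 1 - x - x^2.
Iterating the recurrence: a_0,…,a_{10} = -2, -2, -4, -6, -10, -16, -26, -42, -68, -110, -178.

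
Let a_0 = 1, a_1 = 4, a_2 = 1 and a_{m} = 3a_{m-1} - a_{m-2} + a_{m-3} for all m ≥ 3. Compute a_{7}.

74

The ordinary generating function has denominator 1 - 3z + z^2 - z^3.
Iterating the recurrence: a_0,…,a_{7} = 1, 4, 1, 0, 3, 10, 27, 74.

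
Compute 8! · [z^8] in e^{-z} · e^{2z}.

1

The EGF product rule gives c_8 = Σ_{k_1+k_2=8} C(8; k_1,k_2) · ∏ g_i(k_i), where e^{-z} gives (-1)^k; e^{2z} gives (2)^k.
g_1(k) for k = 0…8: 1, -1, 1, -1, 1, -1, 1, -1, 1.
g_2(k) for k = 0…8: 1, 2, 4, 8, 16, 32, 64, 128, 256.
c_8 = Σ_k C(8,k)·g_1(k)·g_2(8−k) = 1·1·256 + 8·(-1)·128 + 28·1·64 + 56·(-1)·32 + 70·1·16 + 56·(-1)·8 + 28·1·4 + 8·(-1)·2 + 1·1·1 = 256 − 1024 + 1792 − 1792 + 1120 − 448 + 112 − 16 + 1 = 1.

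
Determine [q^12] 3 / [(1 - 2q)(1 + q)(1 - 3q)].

Partial fractions give a closed form: a_n = (-4)·2^n + (1/4)·(-1)^n + (27/4)·3^n.
At n = 12: a_12 = 3570843.

3570843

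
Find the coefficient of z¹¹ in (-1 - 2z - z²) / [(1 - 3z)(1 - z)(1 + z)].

-354293

Partial fractions give a closed form: a_n = (-2)·3^n + (1)·1^n.
At n = 11: a_11 = -354293.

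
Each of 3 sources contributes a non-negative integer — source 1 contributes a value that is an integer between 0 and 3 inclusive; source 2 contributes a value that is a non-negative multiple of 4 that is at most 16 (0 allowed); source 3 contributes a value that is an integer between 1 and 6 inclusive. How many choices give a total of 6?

The generating function for the choices is (1 + t + t² + t³)·(1 + t⁴ + t⁸ + t¹² + t¹⁶)·(t + t² + t³ + t⁴ + t⁵ + t⁶); the count is [t⁶].
(1 + t + t² + t³) has coefficients 1,1,1,1 for degrees 0…3.
(1 + t⁴ + t⁸ + t¹² + t¹⁶) has coefficients 1,0,0,0,1,0,0 for degrees 0…6.
Finally multiplying by (t + t² + t³ + t⁴ + t⁵ + t⁶), the product of all factors after the first has coefficients 0,1,1,1,1,2,2 for degrees 0…6.
[t⁶] = 1·2 + 1·2 + 1·1 + 1·1 = 6.

6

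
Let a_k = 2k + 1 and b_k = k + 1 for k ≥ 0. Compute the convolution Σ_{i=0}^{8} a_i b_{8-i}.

285

This is [x^8] in the product of the two ordinary generating functions.
Σ = 1·9 + 3·8 + 5·7 + 7·6 + 9·5 + 11·4 + 13·3 + 15·2 + 17·1 = 285.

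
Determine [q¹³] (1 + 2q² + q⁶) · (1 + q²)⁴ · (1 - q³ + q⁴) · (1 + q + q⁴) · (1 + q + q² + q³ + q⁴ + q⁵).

84

(1 + 2q² + q⁶) has coefficients 1,0,2,0,0,0,1 for degrees 0…6.
(1 + q²)⁴ has coefficients 1,0,4,0,6,0,4,0,1,0,0,0,0,0 for degrees 0…13.
Multiplying by (1 - q³ + q⁴) gives running coefficients 1,0,4,-1,7,-4,8,-6,7,-4,4,-1,1,0 for degrees 0…13.
Multiplying by (1 + q + q⁴) gives running coefficients 1,1,4,3,7,3,8,1,8,-1,8,-3,7,-3 for degrees 0…13.
Finally multiplying by (1 + q + q² + q³ + q⁴ + q⁵), the product of all factors after the first has coefficients 1,2,6,9,16,19,26,26,30,26,27,21,20,16 for degrees 0…13.
[q¹³] = 1·16 + 2·21 + 1·26 = 84.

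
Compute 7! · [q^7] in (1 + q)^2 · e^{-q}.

-29

The EGF product rule gives c_7 = Σ_{k_1+k_2=7} C(7; k_1,k_2) · ∏ g_i(k_i), where (1+q)^2 gives the falling factorial (2)_k; e^{-q} gives (-1)^k.
g_1(k) for k = 0…7: 1, 2, 2, 0, 0, 0, 0, 0.
g_2(k) for k = 0…7: 1, -1, 1, -1, 1, -1, 1, -1.
c_7 = Σ_k C(7,k)·g_1(k)·g_2(7−k) = 1·1·(-1) + 7·2·1 + 21·2·(-1) = −1 + 14 − 42 = -29.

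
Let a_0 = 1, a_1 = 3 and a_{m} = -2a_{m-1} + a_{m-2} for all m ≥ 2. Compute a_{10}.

The ordinary generating function has denominator 1 + 2z - z^2.
Iterating the recurrence: a_0,…,a_{10} = 1, 3, -5, 13, -31, 75, -181, 437, -1055, 2547, -6149.

-6149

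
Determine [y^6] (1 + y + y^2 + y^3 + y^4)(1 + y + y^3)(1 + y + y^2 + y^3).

(1 + y + y^2 + y^3 + y^4) has coefficients 1,1,1,1,1 for degrees 0…4.
(1 + y + y^3) has coefficients 1,1,0,1,0,0,0 for degrees 0…6.
Finally multiplying by (1 + y + y^2 + y^3), the product of all factors after the first has coefficients 1,2,2,3,2,1,1 for degrees 0…6.
[y^6] = 1·1 + 1·1 + 1·2 + 1·3 + 1·2 = 9.

9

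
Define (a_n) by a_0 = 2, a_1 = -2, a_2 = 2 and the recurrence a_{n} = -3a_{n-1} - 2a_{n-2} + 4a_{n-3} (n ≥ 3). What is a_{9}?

-1162

The ordinary generating function has denominator 1 + 3q + 2q^2 - 4q^3.
Iterating the recurrence: a_0,…,a_{9} = 2, -2, 2, 6, -30, 86, -174, 230, 2, -1162.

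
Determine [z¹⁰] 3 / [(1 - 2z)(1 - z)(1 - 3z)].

Partial fractions give a closed form: a_n = (-12)·2^n + (3/2)·1^n + (27/2)·3^n.
At n = 10: a_10 = 784875.

784875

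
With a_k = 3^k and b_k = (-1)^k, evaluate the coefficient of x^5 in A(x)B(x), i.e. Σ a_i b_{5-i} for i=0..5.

182

Write out a_i and b_{5-i} for i = 0,…,5 and sum the products.
Σ = 1·(-1) + 3·1 + 9·(-1) + 27·1 + 81·(-1) + 243·1 = 182.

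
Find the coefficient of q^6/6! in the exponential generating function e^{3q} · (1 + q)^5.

The EGF product rule gives c_6 = Σ_{k_1+k_2=6} C(6; k_1,k_2) · ∏ g_i(k_i), where e^{3q} gives (3)^k; (1+q)^5 gives the falling factorial (5)_k.
g_1(k) for k = 0…6: 1, 3, 9, 27, 81, 243, 729.
g_2(k) for k = 0…6: 1, 5, 20, 60, 120, 120, 0.
c_6 = Σ_k C(6,k)·g_1(k)·g_2(6−k) = 6·3·120 + 15·9·120 + 20·27·60 + 15·81·20 + 6·243·5 + 1·729·1 = 2160 + 16200 + 32400 + 24300 + 7290 + 729 = 83079.

83079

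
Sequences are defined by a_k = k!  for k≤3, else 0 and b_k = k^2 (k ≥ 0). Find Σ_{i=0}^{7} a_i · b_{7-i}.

231

Write out a_i and b_{7-i} for i = 0,…,7 and sum the products.
Σ = 1·49 + 1·36 + 2·25 + 6·16 + 0·9 + 0·4 + 0·1 + 0·0 = 231.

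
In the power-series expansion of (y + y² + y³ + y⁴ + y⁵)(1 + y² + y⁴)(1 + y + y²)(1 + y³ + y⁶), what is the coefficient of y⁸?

14

(y + y² + y³ + y⁴ + y⁵) has coefficients 0,1,1,1,1,1 for degrees 0…5.
(1 + y² + y⁴) has coefficients 1,0,1,0,1,0,0,0,0 for degrees 0…8.
Multiplying by (1 + y + y²) gives running coefficients 1,1,2,1,2,1,1,0,0 for degrees 0…8.
Finally multiplying by (1 + y³ + y⁶), the product of all factors after the first has coefficients 1,1,2,2,3,3,3,3,3 for degrees 0…8.
[y⁸] = 1·3 + 1·3 + 1·3 + 1·3 + 1·2 = 14.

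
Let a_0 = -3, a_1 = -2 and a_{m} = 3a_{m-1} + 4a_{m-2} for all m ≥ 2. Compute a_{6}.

-4098

The ordinary generating function has denominator 1 - 3x - 4x^2.
Iterating the recurrence: a_0,…,a_{6} = -3, -2, -18, -62, -258, -1022, -4098.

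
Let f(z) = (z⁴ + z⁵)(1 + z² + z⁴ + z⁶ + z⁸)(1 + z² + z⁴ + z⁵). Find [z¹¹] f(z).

(z⁴ + z⁵) has coefficients 0,0,0,0,1,1 for degrees 0…5.
(1 + z² + z⁴ + z⁶ + z⁸) has coefficients 1,0,1,0,1,0,1,0,1,0,0,0 for degrees 0…11.
Finally multiplying by (1 + z² + z⁴ + z⁵), the product of all factors after the first has coefficients 1,0,2,0,3,1,3,1,3,1,2,1 for degrees 0…11.
[z¹¹] = 1·1 + 1·3 = 4.

4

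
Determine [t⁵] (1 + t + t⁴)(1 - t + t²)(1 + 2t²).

(1 + t + t⁴) has coefficients 1,1,0,0,1 for degrees 0…4.
(1 - t + t²) has coefficients 1,-1,1,0,0,0 for degrees 0…5.
Finally multiplying by (1 + 2t²), the product of all factors after the first has coefficients 1,-1,3,-2,2,0 for degrees 0…5.
[t⁵] = 1·0 + 1·2 + 1·(-1) = 1.

1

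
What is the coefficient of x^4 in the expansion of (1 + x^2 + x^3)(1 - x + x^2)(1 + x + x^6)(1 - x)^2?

-3

(1 + x^2 + x^3) has coefficients 1,0,1,1 for degrees 0…3.
(1 - x + x^2) has coefficients 1,-1,1,0,0 for degrees 0…4.
Multiplying by (1 + x + x^6) gives running coefficients 1,0,0,1,0 for degrees 0…4.
Finally multiplying by (1 - x)^2, the product of all factors after the first has coefficients 1,-2,1,1,-2 for degrees 0…4.
[x^4] = 1·(-2) + 1·1 + 1·(-2) = -3.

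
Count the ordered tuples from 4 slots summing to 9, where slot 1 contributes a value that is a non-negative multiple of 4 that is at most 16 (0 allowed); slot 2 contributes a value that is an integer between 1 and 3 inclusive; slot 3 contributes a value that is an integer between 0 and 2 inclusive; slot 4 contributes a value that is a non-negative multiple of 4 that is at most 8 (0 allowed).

The generating function for the choices is (1 + x⁴ + x⁸ + x¹² + x¹⁶)·(x + x² + x³)·(1 + x + x²)·(1 + x⁴ + x⁸); the count is [x⁹].
(1 + x⁴ + x⁸ + x¹² + x¹⁶) has coefficients 1,0,0,0,1,0,0,0,1,0 for degrees 0…9.
(x + x² + x³) has coefficients 0,1,1,1,0,0,0,0,0,0 for degrees 0…9.
Multiplying by (1 + x + x²) gives running coefficients 0,1,2,3,2,1,0,0,0,0 for degrees 0…9.
Finally multiplying by (1 + x⁴ + x⁸), the product of all factors after the first has coefficients 0,1,2,3,2,2,2,3,2,2 for degrees 0…9.
[x⁹] = 1·2 + 1·2 + 1·1 = 5.

5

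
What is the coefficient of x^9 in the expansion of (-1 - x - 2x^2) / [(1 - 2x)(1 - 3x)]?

-89806

The denominator gives the recurrence a_n = 5a_(n−1) − 6a_(n−2) for n ≥ 3; the numerator fixes a_0 = -1, a_1 = -6, a_2 = -26.
Iterating: -1, -6, -26, -94, -314, -1006, -3146, -9694, -29594, -89806, so a_9 = -89806.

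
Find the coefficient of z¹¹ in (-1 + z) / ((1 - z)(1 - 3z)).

-177147

Partial fractions give a closed form: a_n = (-1)·3^n.
At n = 11: a_11 = -177147.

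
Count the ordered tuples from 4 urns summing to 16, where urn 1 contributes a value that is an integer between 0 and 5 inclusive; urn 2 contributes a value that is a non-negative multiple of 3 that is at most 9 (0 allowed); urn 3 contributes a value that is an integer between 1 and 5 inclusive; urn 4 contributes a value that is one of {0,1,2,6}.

The generating function for the choices is (1 + t + t² + t³ + t⁴ + t⁵)·(1 + t³ + t⁶ + t⁹)·(t + t² + t³ + t⁴ + t⁵)·(1 + t + t² + t⁶); the count is [t¹⁶].
(1 + t + t² + t³ + t⁴ + t⁵) has coefficients 1,1,1,1,1,1 for degrees 0…5.
(1 + t³ + t⁶ + t⁹) has coefficients 1,0,0,1,0,0,1,0,0,1,0,0,0,0,0,0,0 for degrees 0…16.
Multiplying by (t + t² + t³ + t⁴ + t⁵) gives running coefficients 0,1,1,1,2,2,1,2,2,1,2,2,1,1,1,0,0 for degrees 0…16.
Finally multiplying by (1 + t + t² + t⁶), the product of all factors after the first has coefficients 0,1,2,3,4,5,5,6,6,6,7,7,6,6,5,3,3 for degrees 0…16.
[t¹⁶] = 1·3 + 1·3 + 1·5 + 1·6 + 1·6 + 1·7 = 30.

30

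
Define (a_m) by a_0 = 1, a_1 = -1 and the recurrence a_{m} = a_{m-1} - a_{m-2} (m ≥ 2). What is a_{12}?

1

The ordinary generating function has denominator 1 - y + y^2.
Iterating the recurrence: a_0,…,a_{12} = 1, -1, -2, -1, 1, 2, 1, -1, -2, -1, 1, 2, 1.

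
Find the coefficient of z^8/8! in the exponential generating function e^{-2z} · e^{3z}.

The EGF product rule gives c_8 = Σ_{k_1+k_2=8} C(8; k_1,k_2) · ∏ g_i(k_i), where e^{-2z} gives (-2)^k; e^{3z} gives (3)^k.
g_1(k) for k = 0…8: 1, -2, 4, -8, 16, -32, 64, -128, 256.
g_2(k) for k = 0…8: 1, 3, 9, 27, 81, 243, 729, 2187, 6561.
c_8 = Σ_k C(8,k)·g_1(k)·g_2(8−k) = 1·1·6561 + 8·(-2)·2187 + 28·4·729 + 56·(-8)·243 + 70·16·81 + 56·(-32)·27 + 28·64·9 + 8·(-128)·3 + 1·256·1 = 6561 − 34992 + 81648 − 108864 + 90720 − 48384 + 16128 − 3072 + 256 = 1.

1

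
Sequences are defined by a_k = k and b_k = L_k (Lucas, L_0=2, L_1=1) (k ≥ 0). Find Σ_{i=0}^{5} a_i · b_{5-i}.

38

This is [x^5] in the product of the two ordinary generating functions.
Σ = 0·11 + 1·7 + 2·4 + 3·3 + 4·1 + 5·2 = 38.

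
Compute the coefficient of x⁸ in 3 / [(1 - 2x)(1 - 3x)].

57513

Partial fractions give a closed form: a_n = (-6)·2^n + (9)·3^n.
At n = 8: a_8 = 57513.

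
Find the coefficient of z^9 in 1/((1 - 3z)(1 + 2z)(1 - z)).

17578

Partial fractions give a closed form: a_n = (9/10)·3^n + (4/15)·(-2)^n + (-1/6)·1^n.
At n = 9: a_9 = 17578.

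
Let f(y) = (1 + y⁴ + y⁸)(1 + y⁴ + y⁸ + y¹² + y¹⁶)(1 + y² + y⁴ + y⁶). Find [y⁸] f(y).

5

(1 + y⁴ + y⁸) has coefficients 1,0,0,0,1,0,0,0,1 for degrees 0…8.
(1 + y⁴ + y⁸ + y¹² + y¹⁶) has coefficients 1,0,0,0,1,0,0,0,1 for degrees 0…8.
Finally multiplying by (1 + y² + y⁴ + y⁶), the product of all factors after the first has coefficients 1,0,1,0,2,0,2,0,2 for degrees 0…8.
[y⁸] = 1·2 + 1·2 + 1·1 = 5.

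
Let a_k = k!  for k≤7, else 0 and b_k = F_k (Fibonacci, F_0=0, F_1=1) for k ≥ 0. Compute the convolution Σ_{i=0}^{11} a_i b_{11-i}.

This is [x^11] in the product of the two ordinary generating functions.
Σ = 1·89 + 1·55 + 2·34 + 6·21 + 24·13 + 120·8 + 720·5 + 5040·3 + 0·2 + 0·1 + 0·1 + 0·0 = 20330.

20330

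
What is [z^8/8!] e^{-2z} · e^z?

The EGF product rule gives c_8 = Σ_{k_1+k_2=8} C(8; k_1,k_2) · ∏ g_i(k_i), where e^{-2z} gives (-2)^k; e^z gives (1)^k.
g_1(k) for k = 0…8: 1, -2, 4, -8, 16, -32, 64, -128, 256.
g_2(k) for k = 0…8: 1, 1, 1, 1, 1, 1, 1, 1, 1.
c_8 = Σ_k C(8,k)·g_1(k)·g_2(8−k) = 1·1·1 + 8·(-2)·1 + 28·4·1 + 56·(-8)·1 + 70·16·1 + 56·(-32)·1 + 28·64·1 + 8·(-128)·1 + 1·256·1 = 1 − 16 + 112 − 448 + 1120 − 1792 + 1792 − 1024 + 256 = 1.

1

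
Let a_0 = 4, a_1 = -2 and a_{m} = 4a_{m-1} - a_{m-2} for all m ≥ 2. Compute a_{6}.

-2396

The ordinary generating function has denominator 1 - 4q + q^2.
Iterating the recurrence: a_0,…,a_{6} = 4, -2, -12, -46, -172, -642, -2396.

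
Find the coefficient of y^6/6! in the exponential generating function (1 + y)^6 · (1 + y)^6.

The EGF product rule gives c_6 = Σ_{k_1+k_2=6} C(6; k_1,k_2) · ∏ g_i(k_i), where (1+y)^6 gives the falling factorial (6)_k; (1+y)^6 gives the falling factorial (6)_k.
g_1(k) for k = 0…6: 1, 6, 30, 120, 360, 720, 720.
g_2(k) for k = 0…6: 1, 6, 30, 120, 360, 720, 720.
c_6 = Σ_k C(6,k)·g_1(k)·g_2(6−k) = 1·1·720 + 6·6·720 + 15·30·360 + 20·120·120 + 15·360·30 + 6·720·6 + 1·720·1 = 720 + 25920 + 162000 + 288000 + 162000 + 25920 + 720 = 665280.

665280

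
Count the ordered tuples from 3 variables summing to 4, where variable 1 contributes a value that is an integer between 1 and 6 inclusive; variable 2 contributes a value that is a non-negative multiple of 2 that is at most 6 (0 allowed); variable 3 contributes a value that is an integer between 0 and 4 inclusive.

The generating function for the choices is (y + y^2 + y^3 + y^4 + y^5 + y^6)·(1 + y^2 + y^4 + y^6)·(1 + y + y^2 + y^3 + y^4); the count is [y^4].
(y + y^2 + y^3 + y^4 + y^5 + y^6) has coefficients 0,1,1,1,1 for degrees 0…4.
(1 + y^2 + y^4 + y^6) has coefficients 1,0,1,0,1 for degrees 0…4.
Finally multiplying by (1 + y + y^2 + y^3 + y^4), the product of all factors after the first has coefficients 1,1,2,2,3 for degrees 0…4.
[y^4] = 1·2 + 1·2 + 1·1 + 1·1 = 6.

6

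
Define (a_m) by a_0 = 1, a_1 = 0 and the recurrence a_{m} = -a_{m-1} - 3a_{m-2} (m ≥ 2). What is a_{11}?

93

The ordinary generating function has denominator 1 + t + 3t^2.
Iterating the recurrence: a_0,…,a_{11} = 1, 0, -3, 3, 6, -15, -3, 48, -39, -105, 222, 93.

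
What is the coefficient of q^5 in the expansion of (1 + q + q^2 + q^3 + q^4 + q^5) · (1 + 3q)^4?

(1 + q + q^2 + q^3 + q^4 + q^5) has coefficients 1,1,1,1,1,1 for degrees 0…5.
(1 + 3q)^4 has coefficients 1,12,54,108,81,0 for degrees 0…5.
[q^5] = 1·0 + 1·81 + 1·108 + 1·54 + 1·12 + 1·1 = 256.

256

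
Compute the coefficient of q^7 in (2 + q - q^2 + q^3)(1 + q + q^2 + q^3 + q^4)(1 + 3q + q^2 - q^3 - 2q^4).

-7

(2 + q - q^2 + q^3) has coefficients 2,1,-1,1 for degrees 0…3.
(1 + q + q^2 + q^3 + q^4) has coefficients 1,1,1,1,1,0,0,0 for degrees 0…7.
Finally multiplying by (1 + 3q + q^2 - q^3 - 2q^4), the product of all factors after the first has coefficients 1,4,5,4,2,1,-2,-3 for degrees 0…7.
[q^7] = 2·(-3) + 1·(-2) − 1·1 + 1·2 = -7.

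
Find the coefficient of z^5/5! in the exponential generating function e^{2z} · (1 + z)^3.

992

The EGF product rule gives c_5 = Σ_{k_1+k_2=5} C(5; k_1,k_2) · ∏ g_i(k_i), where e^{2z} gives (2)^k; (1+z)^3 gives the falling factorial (3)_k.
g_1(k) for k = 0…5: 1, 2, 4, 8, 16, 32.
g_2(k) for k = 0…5: 1, 3, 6, 6, 0, 0.
c_5 = Σ_k C(5,k)·g_1(k)·g_2(5−k) = 10·4·6 + 10·8·6 + 5·16·3 + 1·32·1 = 240 + 480 + 240 + 32 = 992.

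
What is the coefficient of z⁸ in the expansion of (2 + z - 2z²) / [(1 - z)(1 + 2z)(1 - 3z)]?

The denominator gives the recurrence a_n = 2a_(n−1) + 5a_(n−2) − 6a_(n−3) for n ≥ 3; the numerator fixes a_0 = 2, a_1 = 5, a_2 = 18.
Iterating: 2, 5, 18, 49, 158, 453, 1402, 4121, 12534, so a_8 = 12534.

12534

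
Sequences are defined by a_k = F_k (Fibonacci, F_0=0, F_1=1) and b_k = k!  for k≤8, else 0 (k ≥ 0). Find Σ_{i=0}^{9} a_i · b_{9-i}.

The convolution is the t^9 coefficient of A(t)B(t).
Σ = 0·0 + 1·40320 + 1·5040 + 2·720 + 3·120 + 5·24 + 8·6 + 13·2 + 21·1 + 34·1 = 47409.

47409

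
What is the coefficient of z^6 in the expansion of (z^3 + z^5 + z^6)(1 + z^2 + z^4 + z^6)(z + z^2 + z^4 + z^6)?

(z^3 + z^5 + z^6) has coefficients 0,0,0,1,0,1,1 for degrees 0…6.
(1 + z^2 + z^4 + z^6) has coefficients 1,0,1,0,1,0,1 for degrees 0…6.
Finally multiplying by (z + z^2 + z^4 + z^6), the product of all factors after the first has coefficients 0,1,1,1,2,1,3 for degrees 0…6.
[z^6] = 1·1 + 1·1 + 1·0 = 2.

2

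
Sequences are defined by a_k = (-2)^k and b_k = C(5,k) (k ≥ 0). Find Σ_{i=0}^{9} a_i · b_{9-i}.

This is [x^9] in the product of the two ordinary generating functions.
Σ = 1·0 − 2·0 + 4·0 − 8·0 + 16·1 − 32·5 + 64·10 − 128·10 + 256·5 − 512·1 = -16.

-16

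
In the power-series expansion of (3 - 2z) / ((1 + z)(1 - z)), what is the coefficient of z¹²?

Partial fractions give a closed form: a_n = (5/2)·(-1)^n + (1/2)·1^n.
At n = 12: a_12 = 3.

3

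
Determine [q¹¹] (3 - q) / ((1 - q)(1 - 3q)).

Partial fractions give a closed form: a_n = (-1)·1^n + (4)·3^n.
At n = 11: a_11 = 708587.

708587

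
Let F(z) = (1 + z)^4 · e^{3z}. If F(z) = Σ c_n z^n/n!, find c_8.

784161

The EGF product rule gives c_8 = Σ_{k_1+k_2=8} C(8; k_1,k_2) · ∏ g_i(k_i), where (1+z)^4 gives the falling factorial (4)_k; e^{3z} gives (3)^k.
g_1(k) for k = 0…8: 1, 4, 12, 24, 24, 0, 0, 0, 0.
g_2(k) for k = 0…8: 1, 3, 9, 27, 81, 243, 729, 2187, 6561.
c_8 = Σ_k C(8,k)·g_1(k)·g_2(8−k) = 1·1·6561 + 8·4·2187 + 28·12·729 + 56·24·243 + 70·24·81 = 6561 + 69984 + 244944 + 326592 + 136080 = 784161.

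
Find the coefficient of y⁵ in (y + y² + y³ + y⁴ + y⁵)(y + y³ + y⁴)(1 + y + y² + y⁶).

(y + y² + y³ + y⁴ + y⁵) has coefficients 0,1,1,1,1,1 for degrees 0…5.
(y + y³ + y⁴) has coefficients 0,1,0,1,1,0 for degrees 0…5.
Finally multiplying by (1 + y + y² + y⁶), the product of all factors after the first has coefficients 0,1,1,2,2,2 for degrees 0…5.
[y⁵] = 1·2 + 1·2 + 1·1 + 1·1 + 1·0 = 6.

6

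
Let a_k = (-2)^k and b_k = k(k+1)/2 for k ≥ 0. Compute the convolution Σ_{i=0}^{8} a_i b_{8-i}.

-24

This is [x^8] in the product of the two ordinary generating functions.
Σ = 1·36 − 2·28 + 4·21 − 8·15 + 16·10 − 32·6 + 64·3 − 128·1 + 256·0 = -24.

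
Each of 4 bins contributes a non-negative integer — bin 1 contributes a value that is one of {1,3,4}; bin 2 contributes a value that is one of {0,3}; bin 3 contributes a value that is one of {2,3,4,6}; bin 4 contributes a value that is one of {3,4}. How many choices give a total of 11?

The generating function for the choices is (y + y³ + y⁴)·(1 + y³)·(y² + y³ + y⁴ + y⁶)·(y³ + y⁴); the count is [y¹¹].
(y + y³ + y⁴) has coefficients 0,1,0,1,1 for degrees 0…4.
(1 + y³) has coefficients 1,0,0,1,0,0,0,0,0,0,0,0 for degrees 0…11.
Multiplying by (y² + y³ + y⁴ + y⁶) gives running coefficients 0,0,1,1,1,1,2,1,0,1,0,0 for degrees 0…11.
Finally multiplying by (y³ + y⁴), the product of all factors after the first has coefficients 0,0,0,0,0,1,2,2,2,3,3,1 for degrees 0…11.
[y¹¹] = 1·3 + 1·2 + 1·2 = 7.

7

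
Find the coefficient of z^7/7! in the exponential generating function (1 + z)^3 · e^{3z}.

65124

The EGF product rule gives c_7 = Σ_{k_1+k_2=7} C(7; k_1,k_2) · ∏ g_i(k_i), where (1+z)^3 gives the falling factorial (3)_k; e^{3z} gives (3)^k.
g_1(k) for k = 0…7: 1, 3, 6, 6, 0, 0, 0, 0.
g_2(k) for k = 0…7: 1, 3, 9, 27, 81, 243, 729, 2187.
c_7 = Σ_k C(7,k)·g_1(k)·g_2(7−k) = 1·1·2187 + 7·3·729 + 21·6·243 + 35·6·81 = 2187 + 15309 + 30618 + 17010 = 65124.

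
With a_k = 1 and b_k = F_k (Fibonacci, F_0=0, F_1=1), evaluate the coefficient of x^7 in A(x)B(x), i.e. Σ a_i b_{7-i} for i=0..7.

This is [x^7] in the product of the two ordinary generating functions.
Σ = 1·13 + 1·8 + 1·5 + 1·3 + 1·2 + 1·1 + 1·1 + 1·0 = 33.

33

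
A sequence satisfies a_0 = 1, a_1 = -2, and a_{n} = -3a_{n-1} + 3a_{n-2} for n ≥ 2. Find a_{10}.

373734

The ordinary generating function has denominator 1 + 3q - 3q^2.
Iterating the recurrence: a_0,…,a_{10} = 1, -2, 9, -33, 126, -477, 1809, -6858, 26001, -98577, 373734.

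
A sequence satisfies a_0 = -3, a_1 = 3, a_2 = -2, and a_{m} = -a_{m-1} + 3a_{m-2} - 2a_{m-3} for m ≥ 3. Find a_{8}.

-1298

The ordinary generating function has denominator 1 + y - 3y^2 + 2y^3.
Iterating the recurrence: a_0,…,a_{8} = -3, 3, -2, 17, -29, 84, -205, 515, -1298.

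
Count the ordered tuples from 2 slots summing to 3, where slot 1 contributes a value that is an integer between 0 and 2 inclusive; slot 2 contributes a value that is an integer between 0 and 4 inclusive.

The generating function for the choices is (1 + z + z^2)·(1 + z + z^2 + z^3 + z^4); the count is [z^3].
(1 + z + z^2) has coefficients 1,1,1 for degrees 0…2.
(1 + z + z^2 + z^3 + z^4) has coefficients 1,1,1,1 for degrees 0…3.
[z^3] = 1·1 + 1·1 + 1·1 = 3.

3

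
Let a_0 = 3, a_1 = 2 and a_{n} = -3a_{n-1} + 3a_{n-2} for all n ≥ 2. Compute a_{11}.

The ordinary generating function has denominator 1 + 3t - 3t^2.
Iterating the recurrence: a_0,…,a_{11} = 3, 2, 3, -3, 18, -63, 243, -918, 3483, -13203, 50058, -189783.

-189783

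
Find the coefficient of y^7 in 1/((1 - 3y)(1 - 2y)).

6305

Partial fractions give a closed form: a_n = (3)·3^n + (-2)·2^n.
At n = 7: a_7 = 6305.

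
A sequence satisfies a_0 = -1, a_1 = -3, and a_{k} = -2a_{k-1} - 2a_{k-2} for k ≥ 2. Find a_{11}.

-160

The ordinary generating function has denominator 1 + 2q + 2q^2.
Iterating the recurrence: a_0,…,a_{11} = -1, -3, 8, -10, 4, 12, -32, 40, -16, -48, 128, -160.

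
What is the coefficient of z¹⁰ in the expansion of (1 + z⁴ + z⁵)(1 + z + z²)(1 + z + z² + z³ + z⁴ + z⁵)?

(1 + z⁴ + z⁵) has coefficients 1,0,0,0,1,1 for degrees 0…5.
(1 + z + z²) has coefficients 1,1,1,0,0,0,0,0,0,0,0 for degrees 0…10.
Finally multiplying by (1 + z + z² + z³ + z⁴ + z⁵), the product of all factors after the first has coefficients 1,2,3,3,3,3,2,1,0,0,0 for degrees 0…10.
[z¹⁰] = 1·0 + 1·2 + 1·3 = 5.

5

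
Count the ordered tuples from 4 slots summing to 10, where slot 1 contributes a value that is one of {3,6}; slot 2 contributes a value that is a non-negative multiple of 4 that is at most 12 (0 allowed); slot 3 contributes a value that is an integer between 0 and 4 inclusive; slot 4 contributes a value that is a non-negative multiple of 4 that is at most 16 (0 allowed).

5

The generating function for the choices is (x³ + x⁶)·(1 + x⁴ + x⁸ + x¹²)·(1 + x + x² + x³ + x⁴)·(1 + x⁴ + x⁸ + x¹² + x¹⁶); the count is [x¹⁰].
(x³ + x⁶) has coefficients 0,0,0,1,0,0,1 for degrees 0…6.
(1 + x⁴ + x⁸ + x¹²) has coefficients 1,0,0,0,1,0,0,0,1,0,0 for degrees 0…10.
Multiplying by (1 + x + x² + x³ + x⁴) gives running coefficients 1,1,1,1,2,1,1,1,2,1,1 for degrees 0…10.
Finally multiplying by (1 + x⁴ + x⁸ + x¹² + x¹⁶), the product of all factors after the first has coefficients 1,1,1,1,3,2,2,2,5,3,3 for degrees 0…10.
[x¹⁰] = 1·2 + 1·3 = 5.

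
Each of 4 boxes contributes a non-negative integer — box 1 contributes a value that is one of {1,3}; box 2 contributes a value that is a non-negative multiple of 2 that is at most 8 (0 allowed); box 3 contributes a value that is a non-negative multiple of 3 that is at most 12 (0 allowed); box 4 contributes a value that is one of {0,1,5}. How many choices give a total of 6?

5

The generating function for the choices is (q + q^3)·(1 + q^2 + q^4 + q^6 + q^8)·(1 + q^3 + q^6 + q^9 + q^12)·(1 + q + q^5); the count is [q^6].
(q + q^3) has coefficients 0,1,0,1 for degrees 0…3.
(1 + q^2 + q^4 + q^6 + q^8) has coefficients 1,0,1,0,1,0,1 for degrees 0…6.
Multiplying by (1 + q^3 + q^6 + q^9 + q^12) gives running coefficients 1,0,1,1,1,1,2 for degrees 0…6.
Finally multiplying by (1 + q + q^5), the product of all factors after the first has coefficients 1,1,1,2,2,3,3 for degrees 0…6.
[q^6] = 1·3 + 1·2 = 5.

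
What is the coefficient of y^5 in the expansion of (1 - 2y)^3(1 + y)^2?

-8

(1 - 2y)^3 has coefficients 1,-6,12,-8 for degrees 0…3.
(1 + y)^2 has coefficients 1,2,1,0,0,0 for degrees 0…5.
[y^5] = 1·0 − 6·0 + 12·0 − 8·1 = -8.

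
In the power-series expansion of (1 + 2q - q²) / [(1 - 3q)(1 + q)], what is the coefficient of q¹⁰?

68890

The denominator gives the recurrence a_n = 2a_(n−1) + 3a_(n−2) for n ≥ 3; the numerator fixes a_0 = 1, a_1 = 4, a_2 = 10.
Iterating: 1, 4, 10, 32, 94, 284, 850, 2552, 7654, 22964, 68890, so a_10 = 68890.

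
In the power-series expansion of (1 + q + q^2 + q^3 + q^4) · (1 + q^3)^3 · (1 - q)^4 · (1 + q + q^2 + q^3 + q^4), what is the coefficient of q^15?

7

(1 + q + q^2 + q^3 + q^4) has coefficients 1,1,1,1,1 for degrees 0…4.
(1 + q^3)^3 has coefficients 1,0,0,3,0,0,3,0,0,1,0,0,0,0,0,0 for degrees 0…15.
Multiplying by (1 - q)^4 gives running coefficients 1,-4,6,-1,-11,18,-9,-9,18,-11,-1,6,-4,1,0,0 for degrees 0…15.
Finally multiplying by (1 + q + q^2 + q^3 + q^4), the product of all factors after the first has coefficients 1,-3,3,2,-9,8,3,-12,7,7,-12,3,8,-9,2,3 for degrees 0…15.
[q^15] = 1·3 + 1·2 + 1·(-9) + 1·8 + 1·3 = 7.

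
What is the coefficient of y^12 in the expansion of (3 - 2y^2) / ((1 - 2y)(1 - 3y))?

The denominator gives the recurrence a_n = 5a_(n−1) − 6a_(n−2) for n ≥ 3; the numerator fixes a_0 = 3, a_1 = 15, a_2 = 55.
Iterating: 3, 15, 55, 185, 595, 1865, 5755, 17585, 53395, 161465, 486955, 1465985, 4408195, so a_12 = 4408195.

4408195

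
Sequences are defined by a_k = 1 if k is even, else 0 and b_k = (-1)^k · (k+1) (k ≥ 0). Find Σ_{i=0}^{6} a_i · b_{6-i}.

This is [x^6] in the product of the two ordinary generating functions.
Σ = 1·7 + 0·(-6) + 1·5 + 0·(-4) + 1·3 + 0·(-2) + 1·1 = 16.

16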